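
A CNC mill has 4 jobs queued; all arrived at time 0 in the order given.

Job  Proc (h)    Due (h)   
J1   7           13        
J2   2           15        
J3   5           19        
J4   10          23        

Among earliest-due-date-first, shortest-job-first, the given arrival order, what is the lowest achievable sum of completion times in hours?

EDD (increasing due date): J1 J2 J3 J4.
J1: 0→7
J2: 7→9
J3: 9→14
J4: 14→24
Sum = 7+9+14+24 = 54.
SPT (increasing processing time): J2 J3 J1 J4.
J2: 0→2
J3: 2→7
J1: 7→14
J4: 14→24
Sum = 2+7+14+24 = 47.
FIFO (arrival order): J1 J2 J3 J4.
J1: 0→7
J2: 7→9
J3: 9→14
J4: 14→24
Sum = 7+9+14+24 = 54.
EDD 54, SPT 47, FIFO 54 → minimum 47.

47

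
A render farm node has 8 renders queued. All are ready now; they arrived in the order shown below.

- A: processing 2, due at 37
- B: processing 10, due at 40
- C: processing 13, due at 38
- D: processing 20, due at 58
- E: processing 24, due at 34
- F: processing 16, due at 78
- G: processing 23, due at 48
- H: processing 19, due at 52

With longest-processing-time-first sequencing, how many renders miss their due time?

LPT (decreasing processing time): E G D H F C B A.
E: 0→24, due 34, tardiness 0
G: 24→47, due 48, tardiness 0
D: 47→67, due 58, tardiness 9
H: 67→86, due 52, tardiness 34
F: 86→102, due 78, tardiness 24
C: 102→115, due 38, tardiness 77
B: 115→125, due 40, tardiness 85
A: 125→127, due 37, tardiness 90
Late renders: 6.

6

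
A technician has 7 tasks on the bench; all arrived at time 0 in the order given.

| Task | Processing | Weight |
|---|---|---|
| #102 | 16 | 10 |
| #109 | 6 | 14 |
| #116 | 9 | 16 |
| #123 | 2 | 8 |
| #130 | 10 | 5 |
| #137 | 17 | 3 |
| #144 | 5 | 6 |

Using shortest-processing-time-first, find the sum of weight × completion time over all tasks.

SPT (increasing processing time): #123 #144 #109 #116 #130 #102 #137.
#123: finishes 2, weight 8, w·C = 16
#144: finishes 7, weight 6, w·C = 42
#109: finishes 13, weight 14, w·C = 182
#116: finishes 22, weight 16, w·C = 352
#130: finishes 32, weight 5, w·C = 160
#102: finishes 48, weight 10, w·C = 480
#137: finishes 65, weight 3, w·C = 195
Sum = 16+42+182+352+160+480+195 = 1427.

1427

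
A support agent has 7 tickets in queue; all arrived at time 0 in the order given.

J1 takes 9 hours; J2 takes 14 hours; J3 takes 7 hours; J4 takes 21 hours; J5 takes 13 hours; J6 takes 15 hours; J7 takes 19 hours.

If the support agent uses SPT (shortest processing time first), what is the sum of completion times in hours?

328

SPT (increasing processing time): J3 J1 J5 J2 J6 J7 J4.
J3: 0→7
J1: 7→16
J5: 16→29
J2: 29→43
J6: 43→58
J7: 58→77
J4: 77→98
Sum = 7+16+29+43+58+77+98 = 328.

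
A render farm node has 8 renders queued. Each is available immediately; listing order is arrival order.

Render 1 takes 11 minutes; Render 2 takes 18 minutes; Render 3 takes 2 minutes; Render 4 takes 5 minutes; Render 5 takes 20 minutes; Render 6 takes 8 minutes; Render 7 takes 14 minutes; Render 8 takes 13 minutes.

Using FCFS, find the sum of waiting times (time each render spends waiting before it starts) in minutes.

FIFO (arrival order): Render 1 Render 2 Render 3 Render 4 Render 5 Render 6 Render 7 Render 8.
Render 1: waits 0, runs 0→11
Render 2: waits 11, runs 11→29
Render 3: waits 29, runs 29→31
Render 4: waits 31, runs 31→36
Render 5: waits 36, runs 36→56
Render 6: waits 56, runs 56→64
Render 7: waits 64, runs 64→78
Render 8: waits 78, runs 78→91
Sum = 0+11+29+31+36+56+64+78 = 305.

305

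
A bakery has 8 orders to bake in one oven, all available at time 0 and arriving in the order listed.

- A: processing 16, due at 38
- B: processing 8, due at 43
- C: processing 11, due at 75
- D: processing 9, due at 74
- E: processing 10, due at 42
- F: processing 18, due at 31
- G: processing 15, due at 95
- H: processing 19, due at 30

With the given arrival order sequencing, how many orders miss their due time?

3

FIFO (arrival order): A B C D E F G H.
A: 0→16, due 38, tardiness 0
B: 16→24, due 43, tardiness 0
C: 24→35, due 75, tardiness 0
D: 35→44, due 74, tardiness 0
E: 44→54, due 42, tardiness 12
F: 54→72, due 31, tardiness 41
G: 72→87, due 95, tardiness 0
H: 87→106, due 30, tardiness 76
Late orders: 3.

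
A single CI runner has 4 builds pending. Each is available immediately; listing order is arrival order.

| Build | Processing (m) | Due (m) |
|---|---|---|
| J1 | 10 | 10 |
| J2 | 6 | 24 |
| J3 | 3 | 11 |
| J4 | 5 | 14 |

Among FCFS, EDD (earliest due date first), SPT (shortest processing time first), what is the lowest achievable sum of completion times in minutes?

49

FIFO (arrival order): J1 J2 J3 J4.
J1: 0→10
J2: 10→16
J3: 16→19
J4: 19→24
Sum = 10+16+19+24 = 69.
EDD (increasing due date): J1 J3 J4 J2.
J1: 0→10
J3: 10→13
J4: 13→18
J2: 18→24
Sum = 10+13+18+24 = 65.
SPT (increasing processing time): J3 J4 J2 J1.
J3: 0→3
J4: 3→8
J2: 8→14
J1: 14→24
Sum = 3+8+14+24 = 49.
FIFO 69, EDD 65, SPT 49 → minimum 49.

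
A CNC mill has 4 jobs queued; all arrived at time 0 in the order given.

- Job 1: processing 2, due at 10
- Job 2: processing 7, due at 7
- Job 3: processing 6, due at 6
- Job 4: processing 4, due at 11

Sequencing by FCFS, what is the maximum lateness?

FIFO (arrival order): Job 1 Job 2 Job 3 Job 4.
Job 1: 0→2, due 10, lateness -8
Job 2: 2→9, due 7, lateness 2
Job 3: 9→15, due 6, lateness 9
Job 4: 15→19, due 11, lateness 8
Maximum = 9.

9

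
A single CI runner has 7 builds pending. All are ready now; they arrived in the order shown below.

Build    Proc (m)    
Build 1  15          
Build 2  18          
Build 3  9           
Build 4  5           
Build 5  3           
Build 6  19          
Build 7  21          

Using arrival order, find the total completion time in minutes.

346

FIFO (arrival order): Build 1 Build 2 Build 3 Build 4 Build 5 Build 6 Build 7.
Build 1: 0→15
Build 2: 15→33
Build 3: 33→42
Build 4: 42→47
Build 5: 47→50
Build 6: 50→69
Build 7: 69→90
Sum = 15+33+42+47+50+69+90 = 346.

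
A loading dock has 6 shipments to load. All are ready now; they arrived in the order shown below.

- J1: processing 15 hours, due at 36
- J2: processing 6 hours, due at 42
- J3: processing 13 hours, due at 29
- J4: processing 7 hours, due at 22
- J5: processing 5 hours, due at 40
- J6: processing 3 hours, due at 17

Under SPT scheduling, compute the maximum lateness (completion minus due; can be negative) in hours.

13

SPT (increasing processing time): J6 J5 J2 J4 J3 J1.
J6: 0→3, due 17, lateness -14
J5: 3→8, due 40, lateness -32
J2: 8→14, due 42, lateness -28
J4: 14→21, due 22, lateness -1
J3: 21→34, due 29, lateness 5
J1: 34→49, due 36, lateness 13
Maximum = 13.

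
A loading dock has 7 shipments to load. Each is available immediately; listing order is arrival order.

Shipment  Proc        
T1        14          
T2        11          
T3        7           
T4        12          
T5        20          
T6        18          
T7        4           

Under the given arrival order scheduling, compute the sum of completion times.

347

FIFO (arrival order): T1 T2 T3 T4 T5 T6 T7.
T1: 0→14
T2: 14→25
T3: 25→32
T4: 32→44
T5: 44→64
T6: 64→82
T7: 82→86
Sum = 14+25+32+44+64+82+86 = 347.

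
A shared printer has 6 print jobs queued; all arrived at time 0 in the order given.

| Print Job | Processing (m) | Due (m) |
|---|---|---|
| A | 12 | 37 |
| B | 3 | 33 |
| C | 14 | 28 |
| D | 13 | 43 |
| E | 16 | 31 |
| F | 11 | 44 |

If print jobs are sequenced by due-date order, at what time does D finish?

EDD (increasing due date): C E B A D F.
C: 0→14
E: 14→30
B: 30→33
A: 33→45
D: 45→58

58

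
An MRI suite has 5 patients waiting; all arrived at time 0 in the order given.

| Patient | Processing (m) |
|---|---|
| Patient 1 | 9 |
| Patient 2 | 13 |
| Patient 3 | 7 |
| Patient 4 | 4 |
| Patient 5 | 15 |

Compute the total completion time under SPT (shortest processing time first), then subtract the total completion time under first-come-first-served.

SPT (increasing processing time): Patient 4 Patient 3 Patient 1 Patient 2 Patient 5.
Patient 4: 0→4
Patient 3: 4→11
Patient 1: 11→20
Patient 2: 20→33
Patient 5: 33→48
Sum = 4+11+20+33+48 = 116.
FIFO (arrival order): Patient 1 Patient 2 Patient 3 Patient 4 Patient 5.
Patient 1: 0→9
Patient 2: 9→22
Patient 3: 22→29
Patient 4: 29→33
Patient 5: 33→48
Sum = 9+22+29+33+48 = 141.
Difference = 116 − 141 = -25.

-25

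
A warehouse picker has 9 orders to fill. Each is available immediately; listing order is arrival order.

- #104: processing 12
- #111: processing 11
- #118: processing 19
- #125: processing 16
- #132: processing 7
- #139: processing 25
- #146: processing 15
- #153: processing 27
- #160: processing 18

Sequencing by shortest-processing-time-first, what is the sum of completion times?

611

SPT (increasing processing time): #132 #111 #104 #146 #125 #160 #118 #139 #153.
#132: 0→7
#111: 7→18
#104: 18→30
#146: 30→45
#125: 45→61
#160: 61→79
#118: 79→98
#139: 98→123
#153: 123→150
Sum = 7+18+30+45+61+79+98+123+150 = 611.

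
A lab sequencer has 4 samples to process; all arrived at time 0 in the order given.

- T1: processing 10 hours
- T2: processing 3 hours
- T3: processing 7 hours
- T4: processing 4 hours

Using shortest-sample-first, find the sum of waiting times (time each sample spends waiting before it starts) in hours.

24

SPT (increasing processing time): T2 T4 T3 T1.
T2: waits 0, runs 0→3
T4: waits 3, runs 3→7
T3: waits 7, runs 7→14
T1: waits 14, runs 14→24
Sum = 0+3+7+14 = 24.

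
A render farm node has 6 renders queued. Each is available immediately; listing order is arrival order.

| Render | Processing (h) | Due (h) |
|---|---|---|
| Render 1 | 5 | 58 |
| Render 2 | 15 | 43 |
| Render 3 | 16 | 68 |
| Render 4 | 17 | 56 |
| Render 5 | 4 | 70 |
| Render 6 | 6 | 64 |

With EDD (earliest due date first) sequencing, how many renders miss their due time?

0

EDD (increasing due date): Render 2 Render 4 Render 1 Render 6 Render 3 Render 5.
Render 2: 0→15, due 43, tardiness 0
Render 4: 15→32, due 56, tardiness 0
Render 1: 32→37, due 58, tardiness 0
Render 6: 37→43, due 64, tardiness 0
Render 3: 43→59, due 68, tardiness 0
Render 5: 59→63, due 70, tardiness 0
Late renders: 0.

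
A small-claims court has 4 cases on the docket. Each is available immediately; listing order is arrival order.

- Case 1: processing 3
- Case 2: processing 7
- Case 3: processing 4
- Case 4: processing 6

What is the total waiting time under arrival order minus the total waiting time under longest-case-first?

FIFO (arrival order): Case 1 Case 2 Case 3 Case 4.
Case 1: waits 0, runs 0→3
Case 2: waits 3, runs 3→10
Case 3: waits 10, runs 10→14
Case 4: waits 14, runs 14→20
Sum = 0+3+10+14 = 27.
LPT (decreasing processing time): Case 2 Case 4 Case 3 Case 1.
Case 2: waits 0, runs 0→7
Case 4: waits 7, runs 7→13
Case 3: waits 13, runs 13→17
Case 1: waits 17, runs 17→20
Sum = 0+7+13+17 = 37.
Difference = 27 − 37 = -10.

-10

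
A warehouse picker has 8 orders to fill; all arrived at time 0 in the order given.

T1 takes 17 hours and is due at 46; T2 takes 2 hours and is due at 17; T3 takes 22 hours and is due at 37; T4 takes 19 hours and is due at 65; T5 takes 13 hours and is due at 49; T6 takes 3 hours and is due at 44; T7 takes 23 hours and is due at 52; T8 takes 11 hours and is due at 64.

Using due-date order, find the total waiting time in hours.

EDD (increasing due date): T2 T3 T6 T1 T5 T7 T8 T4.
T2: waits 0, runs 0→2
T3: waits 2, runs 2→24
T6: waits 24, runs 24→27
T1: waits 27, runs 27→44
T5: waits 44, runs 44→57
T7: waits 57, runs 57→80
T8: waits 80, runs 80→91
T4: waits 91, runs 91→110
Sum = 0+2+24+27+44+57+80+91 = 325.

325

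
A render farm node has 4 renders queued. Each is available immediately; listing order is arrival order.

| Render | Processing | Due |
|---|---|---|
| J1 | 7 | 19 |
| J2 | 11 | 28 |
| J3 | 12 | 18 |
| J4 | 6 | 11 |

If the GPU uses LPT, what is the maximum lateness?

LPT (decreasing processing time): J3 J2 J1 J4.
J3: 0→12, due 18, lateness -6
J2: 12→23, due 28, lateness -5
J1: 23→30, due 19, lateness 11
J4: 30→36, due 11, lateness 25
Maximum = 25.

25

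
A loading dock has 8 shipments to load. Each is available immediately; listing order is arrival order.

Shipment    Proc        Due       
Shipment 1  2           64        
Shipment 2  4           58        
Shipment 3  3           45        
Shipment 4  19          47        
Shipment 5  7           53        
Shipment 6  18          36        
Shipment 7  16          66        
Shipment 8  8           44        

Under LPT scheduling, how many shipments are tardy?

LPT (decreasing processing time): Shipment 4 Shipment 6 Shipment 7 Shipment 8 Shipment 5 Shipment 2 Shipment 3 Shipment 1.
Shipment 4: 0→19, due 47, tardiness 0
Shipment 6: 19→37, due 36, tardiness 1
Shipment 7: 37→53, due 66, tardiness 0
Shipment 8: 53→61, due 44, tardiness 17
Shipment 5: 61→68, due 53, tardiness 15
Shipment 2: 68→72, due 58, tardiness 14
Shipment 3: 72→75, due 45, tardiness 30
Shipment 1: 75→77, due 64, tardiness 13
Late shipments: 6.

6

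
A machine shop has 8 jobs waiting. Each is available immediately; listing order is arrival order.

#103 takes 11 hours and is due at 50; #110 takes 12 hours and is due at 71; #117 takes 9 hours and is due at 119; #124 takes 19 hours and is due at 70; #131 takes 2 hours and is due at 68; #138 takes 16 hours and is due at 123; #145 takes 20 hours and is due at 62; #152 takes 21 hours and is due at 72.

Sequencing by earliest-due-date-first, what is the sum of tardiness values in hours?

13

EDD (increasing due date): #103 #145 #131 #124 #110 #152 #117 #138.
#103: 0→11, due 50, tardiness 0
#145: 11→31, due 62, tardiness 0
#131: 31→33, due 68, tardiness 0
#124: 33→52, due 70, tardiness 0
#110: 52→64, due 71, tardiness 0
#152: 64→85, due 72, tardiness 13
#117: 85→94, due 119, tardiness 0
#138: 94→110, due 123, tardiness 0
Sum = 0+0+0+0+0+13+0+0 = 13.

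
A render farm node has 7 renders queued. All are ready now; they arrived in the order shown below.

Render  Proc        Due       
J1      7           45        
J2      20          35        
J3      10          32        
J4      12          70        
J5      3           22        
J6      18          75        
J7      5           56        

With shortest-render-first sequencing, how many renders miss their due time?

SPT (increasing processing time): J5 J7 J1 J3 J4 J6 J2.
J5: 0→3, due 22, tardiness 0
J7: 3→8, due 56, tardiness 0
J1: 8→15, due 45, tardiness 0
J3: 15→25, due 32, tardiness 0
J4: 25→37, due 70, tardiness 0
J6: 37→55, due 75, tardiness 0
J2: 55→75, due 35, tardiness 40
Late renders: 1.

1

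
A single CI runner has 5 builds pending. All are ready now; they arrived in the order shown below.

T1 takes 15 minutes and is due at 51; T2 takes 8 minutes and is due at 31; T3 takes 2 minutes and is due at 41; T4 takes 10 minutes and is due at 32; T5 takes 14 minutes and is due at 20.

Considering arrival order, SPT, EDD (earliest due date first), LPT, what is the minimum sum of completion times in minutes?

115

FIFO (arrival order): T1 T2 T3 T4 T5.
T1: 0→15
T2: 15→23
T3: 23→25
T4: 25→35
T5: 35→49
Sum = 15+23+25+35+49 = 147.
SPT (increasing processing time): T3 T2 T4 T5 T1.
T3: 0→2
T2: 2→10
T4: 10→20
T5: 20→34
T1: 34→49
Sum = 2+10+20+34+49 = 115.
EDD (increasing due date): T5 T2 T4 T3 T1.
T5: 0→14
T2: 14→22
T4: 22→32
T3: 32→34
T1: 34→49
Sum = 14+22+32+34+49 = 151.
LPT (decreasing processing time): T1 T5 T4 T2 T3.
T1: 0→15
T5: 15→29
T4: 29→39
T2: 39→47
T3: 47→49
Sum = 15+29+39+47+49 = 179.
FIFO 147, SPT 115, EDD 151, LPT 179 → minimum 115.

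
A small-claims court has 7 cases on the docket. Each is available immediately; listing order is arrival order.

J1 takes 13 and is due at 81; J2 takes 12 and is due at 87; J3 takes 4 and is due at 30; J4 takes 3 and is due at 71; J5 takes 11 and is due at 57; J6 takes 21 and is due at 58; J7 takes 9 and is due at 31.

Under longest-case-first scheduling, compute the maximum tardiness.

LPT (decreasing processing time): J6 J1 J2 J5 J7 J3 J4.
J6: 0→21, due 58, tardiness 0
J1: 21→34, due 81, tardiness 0
J2: 34→46, due 87, tardiness 0
J5: 46→57, due 57, tardiness 0
J7: 57→66, due 31, tardiness 35
J3: 66→70, due 30, tardiness 40
J4: 70→73, due 71, tardiness 2
Maximum = 40.

40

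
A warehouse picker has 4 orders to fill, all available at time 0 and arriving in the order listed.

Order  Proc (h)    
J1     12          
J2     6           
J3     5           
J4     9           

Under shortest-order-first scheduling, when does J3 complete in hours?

SPT (increasing processing time): J3 J2 J4 J1.
J3: 0→5

5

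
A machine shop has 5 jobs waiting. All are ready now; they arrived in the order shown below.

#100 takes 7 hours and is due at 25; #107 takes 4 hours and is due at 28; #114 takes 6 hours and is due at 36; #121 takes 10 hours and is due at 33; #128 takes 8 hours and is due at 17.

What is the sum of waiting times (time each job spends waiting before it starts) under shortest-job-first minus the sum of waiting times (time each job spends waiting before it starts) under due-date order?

SPT (increasing processing time): #107 #114 #100 #128 #121.
#107: waits 0, runs 0→4
#114: waits 4, runs 4→10
#100: waits 10, runs 10→17
#128: waits 17, runs 17→25
#121: waits 25, runs 25→35
Sum = 0+4+10+17+25 = 56.
EDD (increasing due date): #128 #100 #107 #121 #114.
#128: waits 0, runs 0→8
#100: waits 8, runs 8→15
#107: waits 15, runs 15→19
#121: waits 19, runs 19→29
#114: waits 29, runs 29→35
Sum = 0+8+15+19+29 = 71.
Difference = 56 − 71 = -15.

-15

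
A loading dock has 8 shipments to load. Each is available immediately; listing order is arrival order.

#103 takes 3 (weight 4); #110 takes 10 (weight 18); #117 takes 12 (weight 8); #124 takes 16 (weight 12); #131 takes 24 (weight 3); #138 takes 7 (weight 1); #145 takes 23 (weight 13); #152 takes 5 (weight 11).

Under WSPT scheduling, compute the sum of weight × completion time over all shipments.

WSPT (decreasing weight/processing-time ratio): #152 #110 #103 #124 #117 #145 #138 #131.
#152: finishes 5, weight 11, w·C = 55
#110: finishes 15, weight 18, w·C = 270
#103: finishes 18, weight 4, w·C = 72
#124: finishes 34, weight 12, w·C = 408
#117: finishes 46, weight 8, w·C = 368
#145: finishes 69, weight 13, w·C = 897
#138: finishes 76, weight 1, w·C = 76
#131: finishes 100, weight 3, w·C = 300
Sum = 55+270+72+408+368+897+76+300 = 2446.

2446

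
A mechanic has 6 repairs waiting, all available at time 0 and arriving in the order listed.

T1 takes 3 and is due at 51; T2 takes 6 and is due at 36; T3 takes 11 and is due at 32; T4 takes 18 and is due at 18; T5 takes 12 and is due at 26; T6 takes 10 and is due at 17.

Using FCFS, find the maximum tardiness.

43

FIFO (arrival order): T1 T2 T3 T4 T5 T6.
T1: 0→3, due 51, tardiness 0
T2: 3→9, due 36, tardiness 0
T3: 9→20, due 32, tardiness 0
T4: 20→38, due 18, tardiness 20
T5: 38→50, due 26, tardiness 24
T6: 50→60, due 17, tardiness 43
Maximum = 43.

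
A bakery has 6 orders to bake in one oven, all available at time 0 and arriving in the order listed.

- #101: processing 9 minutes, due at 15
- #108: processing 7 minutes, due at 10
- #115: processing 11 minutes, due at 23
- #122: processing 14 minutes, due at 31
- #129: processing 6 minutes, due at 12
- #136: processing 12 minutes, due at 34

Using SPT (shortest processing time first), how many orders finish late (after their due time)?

SPT (increasing processing time): #129 #108 #101 #115 #136 #122.
#129: 0→6, due 12, tardiness 0
#108: 6→13, due 10, tardiness 3
#101: 13→22, due 15, tardiness 7
#115: 22→33, due 23, tardiness 10
#136: 33→45, due 34, tardiness 11
#122: 45→59, due 31, tardiness 28
Late orders: 5.

5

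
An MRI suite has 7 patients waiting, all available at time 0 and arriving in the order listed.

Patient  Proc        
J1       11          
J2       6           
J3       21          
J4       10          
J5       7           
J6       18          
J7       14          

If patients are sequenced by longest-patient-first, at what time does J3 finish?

21

LPT (decreasing processing time): J3 J6 J7 J1 J4 J5 J2.
J3: 0→21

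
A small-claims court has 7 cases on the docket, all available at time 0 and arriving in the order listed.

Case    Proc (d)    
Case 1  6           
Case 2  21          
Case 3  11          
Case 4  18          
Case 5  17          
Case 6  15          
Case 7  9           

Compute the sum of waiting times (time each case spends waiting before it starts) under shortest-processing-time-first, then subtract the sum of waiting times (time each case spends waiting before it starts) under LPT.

SPT (increasing processing time): Case 1 Case 7 Case 3 Case 6 Case 5 Case 4 Case 2.
Case 1: waits 0, runs 0→6
Case 7: waits 6, runs 6→15
Case 3: waits 15, runs 15→26
Case 6: waits 26, runs 26→41
Case 5: waits 41, runs 41→58
Case 4: waits 58, runs 58→76
Case 2: waits 76, runs 76→97
Sum = 0+6+15+26+41+58+76 = 222.
LPT (decreasing processing time): Case 2 Case 4 Case 5 Case 6 Case 3 Case 7 Case 1.
Case 2: waits 0, runs 0→21
Case 4: waits 21, runs 21→39
Case 5: waits 39, runs 39→56
Case 6: waits 56, runs 56→71
Case 3: waits 71, runs 71→82
Case 7: waits 82, runs 82→91
Case 1: waits 91, runs 91→97
Sum = 0+21+39+56+71+82+91 = 360.
Difference = 222 − 360 = -138.

-138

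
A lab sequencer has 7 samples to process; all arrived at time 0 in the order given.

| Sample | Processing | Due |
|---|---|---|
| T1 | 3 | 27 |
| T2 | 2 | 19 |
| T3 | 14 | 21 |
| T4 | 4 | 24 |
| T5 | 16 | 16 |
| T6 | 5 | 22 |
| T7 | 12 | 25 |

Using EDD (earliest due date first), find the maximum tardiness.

29

EDD (increasing due date): T5 T2 T3 T6 T4 T7 T1.
T5: 0→16, due 16, tardiness 0
T2: 16→18, due 19, tardiness 0
T3: 18→32, due 21, tardiness 11
T6: 32→37, due 22, tardiness 15
T4: 37→41, due 24, tardiness 17
T7: 41→53, due 25, tardiness 28
T1: 53→56, due 27, tardiness 29
Maximum = 29.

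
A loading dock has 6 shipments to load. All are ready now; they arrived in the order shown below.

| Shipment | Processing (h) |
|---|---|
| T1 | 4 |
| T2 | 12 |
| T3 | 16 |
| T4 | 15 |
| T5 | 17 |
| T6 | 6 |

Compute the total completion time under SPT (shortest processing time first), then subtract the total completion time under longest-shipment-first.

SPT (increasing processing time): T1 T6 T2 T4 T3 T5.
T1: 0→4
T6: 4→10
T2: 10→22
T4: 22→37
T3: 37→53
T5: 53→70
Sum = 4+10+22+37+53+70 = 196.
LPT (decreasing processing time): T5 T3 T4 T2 T6 T1.
T5: 0→17
T3: 17→33
T4: 33→48
T2: 48→60
T6: 60→66
T1: 66→70
Sum = 17+33+48+60+66+70 = 294.
Difference = 196 − 294 = -98.

-98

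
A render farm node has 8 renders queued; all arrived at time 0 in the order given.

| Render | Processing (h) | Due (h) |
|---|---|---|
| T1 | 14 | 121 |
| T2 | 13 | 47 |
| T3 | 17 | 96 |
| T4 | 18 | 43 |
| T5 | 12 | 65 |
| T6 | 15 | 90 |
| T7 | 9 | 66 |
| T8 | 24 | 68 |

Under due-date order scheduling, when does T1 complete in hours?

122

EDD (increasing due date): T4 T2 T5 T7 T8 T6 T3 T1.
T4: 0→18
T2: 18→31
T5: 31→43
T7: 43→52
T8: 52→76
T6: 76→91
T3: 91→108
T1: 108→122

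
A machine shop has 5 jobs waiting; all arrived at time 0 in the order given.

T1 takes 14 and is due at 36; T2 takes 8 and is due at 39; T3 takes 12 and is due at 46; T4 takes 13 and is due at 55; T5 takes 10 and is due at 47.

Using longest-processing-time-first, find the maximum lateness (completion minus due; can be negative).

18

LPT (decreasing processing time): T1 T4 T3 T5 T2.
T1: 0→14, due 36, lateness -22
T4: 14→27, due 55, lateness -28
T3: 27→39, due 46, lateness -7
T5: 39→49, due 47, lateness 2
T2: 49→57, due 39, lateness 18
Maximum = 18.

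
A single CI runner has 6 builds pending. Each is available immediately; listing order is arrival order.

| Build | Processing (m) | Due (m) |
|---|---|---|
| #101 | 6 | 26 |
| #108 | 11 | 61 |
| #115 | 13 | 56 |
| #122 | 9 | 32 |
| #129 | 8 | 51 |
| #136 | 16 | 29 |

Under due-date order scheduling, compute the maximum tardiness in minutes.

2

EDD (increasing due date): #101 #136 #122 #129 #115 #108.
#101: 0→6, due 26, tardiness 0
#136: 6→22, due 29, tardiness 0
#122: 22→31, due 32, tardiness 0
#129: 31→39, due 51, tardiness 0
#115: 39→52, due 56, tardiness 0
#108: 52→63, due 61, tardiness 2
Maximum = 2.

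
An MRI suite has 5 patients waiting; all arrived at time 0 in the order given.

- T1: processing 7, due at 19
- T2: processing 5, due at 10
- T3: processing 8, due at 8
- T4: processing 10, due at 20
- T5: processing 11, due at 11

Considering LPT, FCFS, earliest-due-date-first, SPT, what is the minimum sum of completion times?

LPT (decreasing processing time): T5 T4 T3 T1 T2.
T5: 0→11
T4: 11→21
T3: 21→29
T1: 29→36
T2: 36→41
Sum = 11+21+29+36+41 = 138.
FIFO (arrival order): T1 T2 T3 T4 T5.
T1: 0→7
T2: 7→12
T3: 12→20
T4: 20→30
T5: 30→41
Sum = 7+12+20+30+41 = 110.
EDD (increasing due date): T3 T2 T5 T1 T4.
T3: 0→8
T2: 8→13
T5: 13→24
T1: 24→31
T4: 31→41
Sum = 8+13+24+31+41 = 117.
SPT (increasing processing time): T2 T1 T3 T4 T5.
T2: 0→5
T1: 5→12
T3: 12→20
T4: 20→30
T5: 30→41
Sum = 5+12+20+30+41 = 108.
LPT 138, FIFO 110, EDD 117, SPT 108 → minimum 108.

108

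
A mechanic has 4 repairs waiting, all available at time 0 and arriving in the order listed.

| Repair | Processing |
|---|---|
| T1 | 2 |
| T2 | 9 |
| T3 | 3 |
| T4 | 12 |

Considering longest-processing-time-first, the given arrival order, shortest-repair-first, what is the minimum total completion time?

47

LPT (decreasing processing time): T4 T2 T3 T1.
T4: 0→12
T2: 12→21
T3: 21→24
T1: 24→26
Sum = 12+21+24+26 = 83.
FIFO (arrival order): T1 T2 T3 T4.
T1: 0→2
T2: 2→11
T3: 11→14
T4: 14→26
Sum = 2+11+14+26 = 53.
SPT (increasing processing time): T1 T3 T2 T4.
T1: 0→2
T3: 2→5
T2: 5→14
T4: 14→26
Sum = 2+5+14+26 = 47.
LPT 83, FIFO 53, SPT 47 → minimum 47.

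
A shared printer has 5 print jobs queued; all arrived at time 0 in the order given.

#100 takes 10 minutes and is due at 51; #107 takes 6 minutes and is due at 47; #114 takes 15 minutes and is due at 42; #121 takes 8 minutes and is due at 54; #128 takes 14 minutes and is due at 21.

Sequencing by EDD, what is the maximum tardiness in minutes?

0

EDD (increasing due date): #128 #114 #107 #100 #121.
#128: 0→14, due 21, tardiness 0
#114: 14→29, due 42, tardiness 0
#107: 29→35, due 47, tardiness 0
#100: 35→45, due 51, tardiness 0
#121: 45→53, due 54, tardiness 0
Maximum = 0.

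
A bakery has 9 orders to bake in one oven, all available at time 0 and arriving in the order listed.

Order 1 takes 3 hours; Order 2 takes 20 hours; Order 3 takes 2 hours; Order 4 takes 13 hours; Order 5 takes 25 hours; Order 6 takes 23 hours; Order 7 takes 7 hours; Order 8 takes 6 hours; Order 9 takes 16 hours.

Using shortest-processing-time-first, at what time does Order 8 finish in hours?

11

SPT (increasing processing time): Order 3 Order 1 Order 8 Order 7 Order 4 Order 9 Order 2 Order 6 Order 5.
Order 3: 0→2
Order 1: 2→5
Order 8: 5→11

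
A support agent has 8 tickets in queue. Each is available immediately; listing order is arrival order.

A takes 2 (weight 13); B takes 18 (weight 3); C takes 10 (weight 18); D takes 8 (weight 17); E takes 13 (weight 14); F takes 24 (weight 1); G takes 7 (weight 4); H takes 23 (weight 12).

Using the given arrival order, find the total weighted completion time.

FIFO (arrival order): A B C D E F G H.
A: finishes 2, weight 13, w·C = 26
B: finishes 20, weight 3, w·C = 60
C: finishes 30, weight 18, w·C = 540
D: finishes 38, weight 17, w·C = 646
E: finishes 51, weight 14, w·C = 714
F: finishes 75, weight 1, w·C = 75
G: finishes 82, weight 4, w·C = 328
H: finishes 105, weight 12, w·C = 1260
Sum = 26+60+540+646+714+75+328+1260 = 3649.

3649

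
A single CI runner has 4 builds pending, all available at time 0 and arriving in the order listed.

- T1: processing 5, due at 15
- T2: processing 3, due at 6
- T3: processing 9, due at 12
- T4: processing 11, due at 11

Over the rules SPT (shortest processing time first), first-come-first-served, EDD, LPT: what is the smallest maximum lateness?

SPT (increasing processing time): T2 T1 T3 T4.
T2: 0→3, due 6, lateness -3
T1: 3→8, due 15, lateness -7
T3: 8→17, due 12, lateness 5
T4: 17→28, due 11, lateness 17
Maximum = 17.
FIFO (arrival order): T1 T2 T3 T4.
T1: 0→5, due 15, lateness -10
T2: 5→8, due 6, lateness 2
T3: 8→17, due 12, lateness 5
T4: 17→28, due 11, lateness 17
Maximum = 17.
EDD (increasing due date): T2 T4 T3 T1.
T2: 0→3, due 6, lateness -3
T4: 3→14, due 11, lateness 3
T3: 14→23, due 12, lateness 11
T1: 23→28, due 15, lateness 13
Maximum = 13.
LPT (decreasing processing time): T4 T3 T1 T2.
T4: 0→11, due 11, lateness 0
T3: 11→20, due 12, lateness 8
T1: 20→25, due 15, lateness 10
T2: 25→28, due 6, lateness 22
Maximum = 22.
SPT 17, FIFO 17, EDD 13, LPT 22 → minimum 13.

13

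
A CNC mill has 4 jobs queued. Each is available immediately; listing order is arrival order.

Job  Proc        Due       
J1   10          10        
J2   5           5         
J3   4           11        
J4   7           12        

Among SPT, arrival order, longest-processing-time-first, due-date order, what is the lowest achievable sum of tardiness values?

24

SPT (increasing processing time): J3 J2 J4 J1.
J3: 0→4, due 11, tardiness 0
J2: 4→9, due 5, tardiness 4
J4: 9→16, due 12, tardiness 4
J1: 16→26, due 10, tardiness 16
Sum = 0+4+4+16 = 24.
FIFO (arrival order): J1 J2 J3 J4.
J1: 0→10, due 10, tardiness 0
J2: 10→15, due 5, tardiness 10
J3: 15→19, due 11, tardiness 8
J4: 19→26, due 12, tardiness 14
Sum = 0+10+8+14 = 32.
LPT (decreasing processing time): J1 J4 J2 J3.
J1: 0→10, due 10, tardiness 0
J4: 10→17, due 12, tardiness 5
J2: 17→22, due 5, tardiness 17
J3: 22→26, due 11, tardiness 15
Sum = 0+5+17+15 = 37.
EDD (increasing due date): J2 J1 J3 J4.
J2: 0→5, due 5, tardiness 0
J1: 5→15, due 10, tardiness 5
J3: 15→19, due 11, tardiness 8
J4: 19→26, due 12, tardiness 14
Sum = 0+5+8+14 = 27.
SPT 24, FIFO 32, LPT 37, EDD 27 → minimum 24.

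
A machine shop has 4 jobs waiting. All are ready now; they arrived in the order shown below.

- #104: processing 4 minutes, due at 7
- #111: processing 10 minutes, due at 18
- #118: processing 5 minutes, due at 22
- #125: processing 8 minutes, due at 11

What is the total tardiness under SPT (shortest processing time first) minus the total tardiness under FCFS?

-1

SPT (increasing processing time): #104 #118 #125 #111.
#104: 0→4, due 7, tardiness 0
#118: 4→9, due 22, tardiness 0
#125: 9→17, due 11, tardiness 6
#111: 17→27, due 18, tardiness 9
Sum = 0+0+6+9 = 15.
FIFO (arrival order): #104 #111 #118 #125.
#104: 0→4, due 7, tardiness 0
#111: 4→14, due 18, tardiness 0
#118: 14→19, due 22, tardiness 0
#125: 19→27, due 11, tardiness 16
Sum = 0+0+0+16 = 16.
Difference = 15 − 16 = -1.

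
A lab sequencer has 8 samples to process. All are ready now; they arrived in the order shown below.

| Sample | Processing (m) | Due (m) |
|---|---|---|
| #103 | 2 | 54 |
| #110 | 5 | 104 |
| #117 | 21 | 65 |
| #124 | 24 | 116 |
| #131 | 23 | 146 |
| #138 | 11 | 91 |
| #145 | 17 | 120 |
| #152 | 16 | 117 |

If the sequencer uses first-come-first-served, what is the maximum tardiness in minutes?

2

FIFO (arrival order): #103 #110 #117 #124 #131 #138 #145 #152.
#103: 0→2, due 54, tardiness 0
#110: 2→7, due 104, tardiness 0
#117: 7→28, due 65, tardiness 0
#124: 28→52, due 116, tardiness 0
#131: 52→75, due 146, tardiness 0
#138: 75→86, due 91, tardiness 0
#145: 86→103, due 120, tardiness 0
#152: 103→119, due 117, tardiness 2
Maximum = 2.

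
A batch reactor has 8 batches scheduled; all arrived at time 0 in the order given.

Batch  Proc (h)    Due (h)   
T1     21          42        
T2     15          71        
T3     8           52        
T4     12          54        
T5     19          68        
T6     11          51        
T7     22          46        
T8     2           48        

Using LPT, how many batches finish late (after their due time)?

LPT (decreasing processing time): T7 T1 T5 T2 T4 T6 T3 T8.
T7: 0→22, due 46, tardiness 0
T1: 22→43, due 42, tardiness 1
T5: 43→62, due 68, tardiness 0
T2: 62→77, due 71, tardiness 6
T4: 77→89, due 54, tardiness 35
T6: 89→100, due 51, tardiness 49
T3: 100→108, due 52, tardiness 56
T8: 108→110, due 48, tardiness 62
Late batches: 6.

6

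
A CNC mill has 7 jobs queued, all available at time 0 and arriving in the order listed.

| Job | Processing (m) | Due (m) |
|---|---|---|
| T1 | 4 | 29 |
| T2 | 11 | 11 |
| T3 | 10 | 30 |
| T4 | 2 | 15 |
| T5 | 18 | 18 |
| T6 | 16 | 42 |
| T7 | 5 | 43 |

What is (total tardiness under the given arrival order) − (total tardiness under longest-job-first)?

-77

FIFO (arrival order): T1 T2 T3 T4 T5 T6 T7.
T1: 0→4, due 29, tardiness 0
T2: 4→15, due 11, tardiness 4
T3: 15→25, due 30, tardiness 0
T4: 25→27, due 15, tardiness 12
T5: 27→45, due 18, tardiness 27
T6: 45→61, due 42, tardiness 19
T7: 61→66, due 43, tardiness 23
Sum = 0+4+0+12+27+19+23 = 85.
LPT (decreasing processing time): T5 T6 T2 T3 T7 T1 T4.
T5: 0→18, due 18, tardiness 0
T6: 18→34, due 42, tardiness 0
T2: 34→45, due 11, tardiness 34
T3: 45→55, due 30, tardiness 25
T7: 55→60, due 43, tardiness 17
T1: 60→64, due 29, tardiness 35
T4: 64→66, due 15, tardiness 51
Sum = 0+0+34+25+17+35+51 = 162.
Difference = 85 − 162 = -77.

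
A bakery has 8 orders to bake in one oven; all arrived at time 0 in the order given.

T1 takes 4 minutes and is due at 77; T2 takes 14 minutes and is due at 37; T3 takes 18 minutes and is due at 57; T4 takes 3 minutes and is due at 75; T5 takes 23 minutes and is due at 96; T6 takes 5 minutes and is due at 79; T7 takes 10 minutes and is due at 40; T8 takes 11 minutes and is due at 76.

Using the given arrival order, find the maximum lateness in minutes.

37

FIFO (arrival order): T1 T2 T3 T4 T5 T6 T7 T8.
T1: 0→4, due 77, lateness -73
T2: 4→18, due 37, lateness -19
T3: 18→36, due 57, lateness -21
T4: 36→39, due 75, lateness -36
T5: 39→62, due 96, lateness -34
T6: 62→67, due 79, lateness -12
T7: 67→77, due 40, lateness 37
T8: 77→88, due 76, lateness 12
Maximum = 37.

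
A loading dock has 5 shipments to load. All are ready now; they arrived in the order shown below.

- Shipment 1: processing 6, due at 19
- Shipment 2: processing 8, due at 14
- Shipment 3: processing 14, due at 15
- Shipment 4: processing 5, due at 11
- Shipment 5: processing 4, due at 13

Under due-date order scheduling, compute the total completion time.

99

EDD (increasing due date): Shipment 4 Shipment 5 Shipment 2 Shipment 3 Shipment 1.
Shipment 4: 0→5
Shipment 5: 5→9
Shipment 2: 9→17
Shipment 3: 17→31
Shipment 1: 31→37
Sum = 5+9+17+31+37 = 99.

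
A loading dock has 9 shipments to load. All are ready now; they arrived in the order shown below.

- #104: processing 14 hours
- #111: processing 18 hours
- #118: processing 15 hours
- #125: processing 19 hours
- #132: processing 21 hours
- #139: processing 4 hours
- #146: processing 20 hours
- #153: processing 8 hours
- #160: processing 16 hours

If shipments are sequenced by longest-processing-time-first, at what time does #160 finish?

LPT (decreasing processing time): #132 #146 #125 #111 #160 #118 #104 #153 #139.
#132: 0→21
#146: 21→41
#125: 41→60
#111: 60→78
#160: 78→94

94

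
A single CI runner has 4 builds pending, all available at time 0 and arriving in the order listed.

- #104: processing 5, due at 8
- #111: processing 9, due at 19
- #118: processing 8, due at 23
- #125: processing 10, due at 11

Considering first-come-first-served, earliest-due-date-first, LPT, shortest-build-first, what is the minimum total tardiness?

18

FIFO (arrival order): #104 #111 #118 #125.
#104: 0→5, due 8, tardiness 0
#111: 5→14, due 19, tardiness 0
#118: 14→22, due 23, tardiness 0
#125: 22→32, due 11, tardiness 21
Sum = 0+0+0+21 = 21.
EDD (increasing due date): #104 #125 #111 #118.
#104: 0→5, due 8, tardiness 0
#125: 5→15, due 11, tardiness 4
#111: 15→24, due 19, tardiness 5
#118: 24→32, due 23, tardiness 9
Sum = 0+4+5+9 = 18.
LPT (decreasing processing time): #125 #111 #118 #104.
#125: 0→10, due 11, tardiness 0
#111: 10→19, due 19, tardiness 0
#118: 19→27, due 23, tardiness 4
#104: 27→32, due 8, tardiness 24
Sum = 0+0+4+24 = 28.
SPT (increasing processing time): #104 #118 #111 #125.
#104: 0→5, due 8, tardiness 0
#118: 5→13, due 23, tardiness 0
#111: 13→22, due 19, tardiness 3
#125: 22→32, due 11, tardiness 21
Sum = 0+0+3+21 = 24.
FIFO 21, EDD 18, LPT 28, SPT 24 → minimum 18.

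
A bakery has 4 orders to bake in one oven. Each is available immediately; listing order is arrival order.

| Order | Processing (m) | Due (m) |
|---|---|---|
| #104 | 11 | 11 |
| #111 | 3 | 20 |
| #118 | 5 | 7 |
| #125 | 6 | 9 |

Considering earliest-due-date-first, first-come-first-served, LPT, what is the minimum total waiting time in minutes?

EDD (increasing due date): #118 #125 #104 #111.
#118: waits 0, runs 0→5
#125: waits 5, runs 5→11
#104: waits 11, runs 11→22
#111: waits 22, runs 22→25
Sum = 0+5+11+22 = 38.
FIFO (arrival order): #104 #111 #118 #125.
#104: waits 0, runs 0→11
#111: waits 11, runs 11→14
#118: waits 14, runs 14→19
#125: waits 19, runs 19→25
Sum = 0+11+14+19 = 44.
LPT (decreasing processing time): #104 #125 #118 #111.
#104: waits 0, runs 0→11
#125: waits 11, runs 11→17
#118: waits 17, runs 17→22
#111: waits 22, runs 22→25
Sum = 0+11+17+22 = 50.
EDD 38, FIFO 44, LPT 50 → minimum 38.

38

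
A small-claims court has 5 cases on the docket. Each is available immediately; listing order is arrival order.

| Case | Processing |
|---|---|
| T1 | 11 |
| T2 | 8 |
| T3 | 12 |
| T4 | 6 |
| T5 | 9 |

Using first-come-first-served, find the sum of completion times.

FIFO (arrival order): T1 T2 T3 T4 T5.
T1: 0→11
T2: 11→19
T3: 19→31
T4: 31→37
T5: 37→46
Sum = 11+19+31+37+46 = 144.

144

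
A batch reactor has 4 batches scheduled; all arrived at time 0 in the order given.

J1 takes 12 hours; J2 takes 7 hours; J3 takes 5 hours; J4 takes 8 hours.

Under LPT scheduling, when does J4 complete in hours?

20

LPT (decreasing processing time): J1 J4 J2 J3.
J1: 0→12
J4: 12→20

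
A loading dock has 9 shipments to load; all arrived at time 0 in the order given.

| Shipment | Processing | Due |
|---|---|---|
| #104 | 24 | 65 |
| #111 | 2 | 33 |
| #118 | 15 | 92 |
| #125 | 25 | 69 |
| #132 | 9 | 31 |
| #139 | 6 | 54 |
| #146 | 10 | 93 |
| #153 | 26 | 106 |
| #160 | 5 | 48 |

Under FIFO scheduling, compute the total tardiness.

FIFO (arrival order): #104 #111 #118 #125 #132 #139 #146 #153 #160.
#104: 0→24, due 65, tardiness 0
#111: 24→26, due 33, tardiness 0
#118: 26→41, due 92, tardiness 0
#125: 41→66, due 69, tardiness 0
#132: 66→75, due 31, tardiness 44
#139: 75→81, due 54, tardiness 27
#146: 81→91, due 93, tardiness 0
#153: 91→117, due 106, tardiness 11
#160: 117→122, due 48, tardiness 74
Sum = 0+0+0+0+44+27+0+11+74 = 156.

156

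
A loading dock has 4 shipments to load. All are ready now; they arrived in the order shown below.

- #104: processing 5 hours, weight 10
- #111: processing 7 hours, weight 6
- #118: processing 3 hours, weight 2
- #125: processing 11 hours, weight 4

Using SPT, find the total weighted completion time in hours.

SPT (increasing processing time): #118 #104 #111 #125.
#118: finishes 3, weight 2, w·C = 6
#104: finishes 8, weight 10, w·C = 80
#111: finishes 15, weight 6, w·C = 90
#125: finishes 26, weight 4, w·C = 104
Sum = 6+80+90+104 = 280.

280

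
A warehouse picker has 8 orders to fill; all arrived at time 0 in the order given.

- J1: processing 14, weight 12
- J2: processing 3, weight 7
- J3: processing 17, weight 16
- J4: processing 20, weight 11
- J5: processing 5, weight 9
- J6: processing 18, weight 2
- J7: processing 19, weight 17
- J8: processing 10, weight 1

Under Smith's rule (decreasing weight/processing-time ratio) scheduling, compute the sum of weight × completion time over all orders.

3093

WSPT (decreasing weight/processing-time ratio): J2 J5 J3 J7 J1 J4 J6 J8.
J2: finishes 3, weight 7, w·C = 21
J5: finishes 8, weight 9, w·C = 72
J3: finishes 25, weight 16, w·C = 400
J7: finishes 44, weight 17, w·C = 748
J1: finishes 58, weight 12, w·C = 696
J4: finishes 78, weight 11, w·C = 858
J6: finishes 96, weight 2, w·C = 192
J8: finishes 106, weight 1, w·C = 106
Sum = 21+72+400+748+696+858+192+106 = 3093.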